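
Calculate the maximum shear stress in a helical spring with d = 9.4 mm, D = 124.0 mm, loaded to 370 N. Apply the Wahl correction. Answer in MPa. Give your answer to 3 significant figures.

156 MPa

Spring index C = D/d = 124.0/9.4 = 13.1915
K_W = (4C−1)/(4C−4) + 0.615/C = 51.766/48.766 + 0.0466 = 1.1081
τ₀ = 8FD/(πd³) = 8·370·124.0/(π·9.4³) = 367040/2609.4 = 140.66 MPa
τ_max = K·τ₀ = 1.1081 × 140.66 = 155.87 MPa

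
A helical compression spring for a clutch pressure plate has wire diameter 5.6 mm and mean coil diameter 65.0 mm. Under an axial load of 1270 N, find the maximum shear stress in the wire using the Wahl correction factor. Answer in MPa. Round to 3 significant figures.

Spring index C = D/d = 65.0/5.6 = 11.6071
K_W = (4C−1)/(4C−4) + 0.615/C = 45.429/42.429 + 0.0530 = 1.1237
τ₀ = 8FD/(πd³) = 8·1270·65.0/(π·5.6³) = 660400/551.71 = 1197 MPa
τ_max = K·τ₀ = 1.1237 × 1197 = 1345.1 MPa

1350 MPa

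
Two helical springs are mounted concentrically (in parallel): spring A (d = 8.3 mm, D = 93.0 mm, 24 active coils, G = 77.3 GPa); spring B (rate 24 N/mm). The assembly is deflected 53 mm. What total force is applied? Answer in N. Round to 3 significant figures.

k_A = Gd⁴/(8D³N_a) = (77.3×10³)(8.3⁴)/(8·93.0³·24) = 2.3754 N/mm
Parallel: k_eq = 2.3754 + 24 = 26.375 N/mm
F = k_eq·δ = 26.375·53 = 1397.9 N

1400 N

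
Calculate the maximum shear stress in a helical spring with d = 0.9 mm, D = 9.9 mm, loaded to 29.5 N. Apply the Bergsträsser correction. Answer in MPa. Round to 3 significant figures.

1140 MPa

Spring index C = D/d = 9.9/0.9 = 11.0000
K_B = (4C+2)/(4C−3) = 46.000/41.000 = 1.1220
τ₀ = 8FD/(πd³) = 8·29.5·9.9/(π·0.9³) = 2336.4/2.2902 = 1020.2 MPa
τ_max = K·τ₀ = 1.1220 × 1020.2 = 1144.6 MPa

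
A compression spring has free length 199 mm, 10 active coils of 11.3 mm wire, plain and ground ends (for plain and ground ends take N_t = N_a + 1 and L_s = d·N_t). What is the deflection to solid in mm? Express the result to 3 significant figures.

N_t = 11; L_s = 11.3·11 = 124.3 mm
δ_solid = L₀ − L_s = 199 − 124.3 = 74.7 mm

74.7 mm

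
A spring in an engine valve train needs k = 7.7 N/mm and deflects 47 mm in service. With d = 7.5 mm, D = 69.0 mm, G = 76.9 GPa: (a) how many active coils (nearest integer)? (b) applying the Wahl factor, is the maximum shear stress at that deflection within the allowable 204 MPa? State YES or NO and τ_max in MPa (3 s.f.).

(a) 12 coils; (b) YES, τ_max = 175 MPa

N_a = Gd⁴/(8D³k) = (76.9×10³)(7.5⁴)/(8·69.0³·7.7) = 12.02 → N_a = 12
Actual rate k = Gd⁴/(8D³·12) = 7.7153 N/mm
Working load F = kδ = 7.7153·47 = 362.62 N
C = 69.0/7.5 = 9.2000; K_W = (4C−1)/(4C−4)+0.615/C = 1.1583
τ_max = K_W·8FD/(πd³) = 1.1583·151.03 = 174.94 MPa
τ_max ≤ 204 MPa → acceptable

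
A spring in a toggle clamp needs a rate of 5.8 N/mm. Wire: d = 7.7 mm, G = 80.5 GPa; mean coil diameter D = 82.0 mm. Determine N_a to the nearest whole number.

11

N_a = Gd⁴/(8D³k) = (80.5×10³ × 7.7⁴)/(8 × 82.0³ × 5.8)
    = 2.82982e+08 / 2.55835e+07 = 11.06 → 11 coils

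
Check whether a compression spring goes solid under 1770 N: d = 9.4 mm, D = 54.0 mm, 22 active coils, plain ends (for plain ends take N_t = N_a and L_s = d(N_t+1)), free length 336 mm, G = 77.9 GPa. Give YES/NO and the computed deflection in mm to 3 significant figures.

NO, δ = 80.7 mm

k = Gd⁴/(8D³N_a) = (77.9×10³)(9.4⁴)/(8·54.0³·22) = 21.946 N/mm
N_t = 22; L_s = 9.4·23 = 216.2 mm; δ_solid = L₀ − L_s = 336 − 216.2 = 119.8 mm
δ = F/k = 1770/21.946 = 80.653 mm
δ < δ_solid → spring does not go solid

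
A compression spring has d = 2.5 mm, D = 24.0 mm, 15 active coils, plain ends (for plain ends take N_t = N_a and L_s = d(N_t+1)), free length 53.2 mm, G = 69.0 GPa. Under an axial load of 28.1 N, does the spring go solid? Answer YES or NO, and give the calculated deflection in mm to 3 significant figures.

YES, δ = 17.3 mm

k = Gd⁴/(8D³N_a) = (69.0×10³)(2.5⁴)/(8·24.0³·15) = 1.6248 N/mm
N_t = 15; L_s = 2.5·16 = 40 mm; δ_solid = L₀ − L_s = 53.2 − 40 = 13.2 mm
δ = F/k = 28.1/1.6248 = 17.295 mm
δ ≥ δ_solid → spring goes solid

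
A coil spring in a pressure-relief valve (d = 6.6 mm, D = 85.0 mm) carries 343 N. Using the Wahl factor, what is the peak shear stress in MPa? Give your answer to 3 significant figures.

287 MPa

Spring index C = D/d = 85.0/6.6 = 12.8788
K_W = (4C−1)/(4C−4) + 0.615/C = 50.515/47.515 + 0.0478 = 1.1109
τ₀ = 8FD/(πd³) = 8·343·85.0/(π·6.6³) = 233240/903.2 = 258.24 MPa
τ_max = K·τ₀ = 1.1109 × 258.24 = 286.87 MPa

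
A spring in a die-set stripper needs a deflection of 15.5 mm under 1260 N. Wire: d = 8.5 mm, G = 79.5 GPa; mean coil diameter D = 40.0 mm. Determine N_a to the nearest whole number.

10

Required rate k = F/δ = 1260/15.5 = 81.29 N/mm
N_a = Gd⁴/(8D³k) = (79.5×10³ × 8.5⁴)/(8 × 40.0³ × 81.29)
    = 4.14995e+08 / 4.16206e+07 = 9.971 → 10 coils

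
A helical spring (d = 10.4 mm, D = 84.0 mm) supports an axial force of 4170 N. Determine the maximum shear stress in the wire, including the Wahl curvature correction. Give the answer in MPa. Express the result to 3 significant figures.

Spring index C = D/d = 84.0/10.4 = 8.0769
K_W = (4C−1)/(4C−4) + 0.615/C = 31.308/28.308 + 0.0761 = 1.1821
τ₀ = 8FD/(πd³) = 8·4170·84.0/(π·10.4³) = 2.80224e+06/3533.9 = 792.97 MPa
τ_max = K·τ₀ = 1.1821 × 792.97 = 937.38 MPa

937 MPa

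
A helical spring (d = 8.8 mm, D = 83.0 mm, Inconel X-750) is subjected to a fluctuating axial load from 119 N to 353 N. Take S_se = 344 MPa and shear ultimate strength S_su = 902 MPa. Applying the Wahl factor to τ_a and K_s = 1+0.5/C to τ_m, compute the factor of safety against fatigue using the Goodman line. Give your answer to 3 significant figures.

C = D/d = 83.0/8.8 = 9.4318; K_W = (4C−1)/(4C−4)+0.615/C = 1.1542; K_s = 1+0.5/C = 1.0530
F_a = (F_max−F_min)/2 = 117 N; F_m = (F_max+F_min)/2 = 236 N
τ_a = K_W·8F_aD/(πd³) = 1.1542 × 36.287 = 41.881 MPa
τ_m = K_s·8F_mD/(πd³) = 1.0530 × 73.195 = 77.075 MPa
Goodman: 1/n_f = τ_a/S_se + τ_m/S_su = 41.881/344 + 77.075/902 = 0.12175 + 0.08545 = 0.2072
n_f = 1/0.2072 = 4.826

4.83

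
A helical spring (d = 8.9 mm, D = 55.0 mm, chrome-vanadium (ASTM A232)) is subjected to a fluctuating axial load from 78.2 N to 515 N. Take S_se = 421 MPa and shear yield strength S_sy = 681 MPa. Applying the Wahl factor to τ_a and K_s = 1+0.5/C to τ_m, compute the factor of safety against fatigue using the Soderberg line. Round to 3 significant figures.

C = D/d = 55.0/8.9 = 6.1798; K_W = (4C−1)/(4C−4)+0.615/C = 1.2443; K_s = 1+0.5/C = 1.0809
F_a = (F_max−F_min)/2 = 218.4 N; F_m = (F_max+F_min)/2 = 296.6 N
τ_a = K_W·8F_aD/(πd³) = 1.2443 × 43.39 = 53.99 MPa
τ_m = K_s·8F_mD/(πd³) = 1.0809 × 58.926 = 63.693 MPa
Soderberg: 1/n_f = τ_a/S_se + τ_m/S_sy = 53.99/421 + 63.693/681 = 0.12824 + 0.09353 = 0.22177
n_f = 1/0.22177 = 4.509

4.51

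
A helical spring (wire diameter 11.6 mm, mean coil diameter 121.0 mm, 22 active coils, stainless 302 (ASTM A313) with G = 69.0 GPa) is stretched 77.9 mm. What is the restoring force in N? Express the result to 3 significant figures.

k = Gd⁴/(8D³N_a) = (69.0×10³)(11.6⁴)/(8·121.0³·22) = 4.0069 N/mm
F = k·δ = 4.0069 × 77.9 = 312.14 N

312 N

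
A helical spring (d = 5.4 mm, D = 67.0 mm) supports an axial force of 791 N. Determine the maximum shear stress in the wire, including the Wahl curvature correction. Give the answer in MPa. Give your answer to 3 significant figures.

Spring index C = D/d = 67.0/5.4 = 12.4074
K_W = (4C−1)/(4C−4) + 0.615/C = 48.630/45.630 + 0.0496 = 1.1153
τ₀ = 8FD/(πd³) = 8·791·67.0/(π·5.4³) = 423976/494.69 = 857.06 MPa
τ_max = K·τ₀ = 1.1153 × 857.06 = 955.89 MPa

956 MPa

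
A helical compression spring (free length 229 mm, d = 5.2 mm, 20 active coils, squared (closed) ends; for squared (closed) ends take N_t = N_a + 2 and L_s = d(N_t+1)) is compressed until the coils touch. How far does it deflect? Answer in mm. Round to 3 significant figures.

109 mm

N_t = 22; L_s = 5.2·23 = 119.6 mm
δ_solid = L₀ − L_s = 229 − 119.6 = 109.4 mm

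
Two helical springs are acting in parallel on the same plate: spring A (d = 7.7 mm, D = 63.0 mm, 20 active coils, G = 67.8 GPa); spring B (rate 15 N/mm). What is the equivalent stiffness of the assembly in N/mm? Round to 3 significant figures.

k_A = Gd⁴/(8D³N_a) = (67.8×10³)(7.7⁴)/(8·63.0³·20) = 5.9573 N/mm
Parallel: k_eq = 5.9573 + 15 = 20.957 N/mm

21.0 N/mm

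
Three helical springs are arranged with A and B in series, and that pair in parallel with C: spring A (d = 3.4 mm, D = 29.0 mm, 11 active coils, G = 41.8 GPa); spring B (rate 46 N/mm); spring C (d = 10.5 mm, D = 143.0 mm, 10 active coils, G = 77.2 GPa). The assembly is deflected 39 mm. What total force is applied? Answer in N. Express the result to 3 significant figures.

253 N

k_A = Gd⁴/(8D³N_a) = (41.8×10³)(3.4⁴)/(8·29.0³·11) = 2.6026 N/mm
k_C = Gd⁴/(8D³N_a) = (77.2×10³)(10.5⁴)/(8·143.0³·10) = 4.0112 N/mm
Springs A,B series: k_AB = 1/(1/2.6026+1/46) = 2.4633 N/mm; parallel with C: k_eq = 2.4633+4.0112 = 6.4745 N/mm
F = k_eq·δ = 6.4745·39 = 252.51 N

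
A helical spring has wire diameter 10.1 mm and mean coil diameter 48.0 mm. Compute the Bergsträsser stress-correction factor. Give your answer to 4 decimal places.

1.3123

C = D/d = 48.0/10.1 = 4.7525
K_B = (4C+2)/(4C−3) = 21.010/16.010 = 1.3123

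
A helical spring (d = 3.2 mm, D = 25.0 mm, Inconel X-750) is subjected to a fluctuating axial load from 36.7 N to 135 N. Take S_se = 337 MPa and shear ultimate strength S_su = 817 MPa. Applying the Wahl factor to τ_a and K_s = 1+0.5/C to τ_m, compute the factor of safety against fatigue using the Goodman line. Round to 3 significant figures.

C = D/d = 25.0/3.2 = 7.8125; K_W = (4C−1)/(4C−4)+0.615/C = 1.1888; K_s = 1+0.5/C = 1.0640
F_a = (F_max−F_min)/2 = 49.15 N; F_m = (F_max+F_min)/2 = 85.85 N
τ_a = K_W·8F_aD/(πd³) = 1.1888 × 95.489 = 113.52 MPa
τ_m = K_s·8F_mD/(πd³) = 1.0640 × 166.79 = 177.46 MPa
Goodman: 1/n_f = τ_a/S_se + τ_m/S_su = 113.52/337 + 177.46/817 = 0.33685 + 0.21722 = 0.55407
n_f = 1/0.55407 = 1.805

1.80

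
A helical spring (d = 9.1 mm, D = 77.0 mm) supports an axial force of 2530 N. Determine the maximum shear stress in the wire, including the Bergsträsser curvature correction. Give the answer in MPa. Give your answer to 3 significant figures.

765 MPa

Spring index C = D/d = 77.0/9.1 = 8.4615
K_B = (4C+2)/(4C−3) = 35.846/30.846 = 1.1621
τ₀ = 8FD/(πd³) = 8·2530·77.0/(π·9.1³) = 1.55848e+06/2367.4 = 658.31 MPa
τ_max = K·τ₀ = 1.1621 × 658.31 = 765.01 MPa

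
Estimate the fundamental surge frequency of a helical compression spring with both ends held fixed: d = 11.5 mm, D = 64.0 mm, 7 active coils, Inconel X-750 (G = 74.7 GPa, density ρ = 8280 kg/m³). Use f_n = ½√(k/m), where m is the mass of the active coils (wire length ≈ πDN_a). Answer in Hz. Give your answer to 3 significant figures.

136 Hz

k = Gd⁴/(8D³N_a) = (74.7×10³)(11.5⁴)/(8·64.0³·7) = 88.999 N/mm = 88999 N/m
Wire length L = πDN_a = π·64.0·7 = 1407.4 mm
m = ρ·(πd²/4)·L = 8280 × 103.87×10⁻⁶ m² × 1.4074 m = 1.2104 kg
f_n = ½√(k/m) = 0.5·√(88999/1.2104) = 0.5·√(73526) = 135.58 Hz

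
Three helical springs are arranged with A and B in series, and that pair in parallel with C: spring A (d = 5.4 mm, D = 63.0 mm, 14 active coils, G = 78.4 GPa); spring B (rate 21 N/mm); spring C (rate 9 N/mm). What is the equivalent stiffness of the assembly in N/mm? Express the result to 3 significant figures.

11.1 N/mm

k_A = Gd⁴/(8D³N_a) = (78.4×10³)(5.4⁴)/(8·63.0³·14) = 2.3804 N/mm
Springs A,B series: k_AB = 1/(1/2.3804+1/21) = 2.1381 N/mm; parallel with C: k_eq = 2.1381+9 = 11.138 N/mm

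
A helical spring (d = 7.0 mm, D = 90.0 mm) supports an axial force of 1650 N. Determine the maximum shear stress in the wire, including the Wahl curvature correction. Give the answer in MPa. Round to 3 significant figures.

1220 MPa

Spring index C = D/d = 90.0/7.0 = 12.8571
K_W = (4C−1)/(4C−4) + 0.615/C = 50.429/47.429 + 0.0478 = 1.1111
τ₀ = 8FD/(πd³) = 8·1650·90.0/(π·7.0³) = 1.188e+06/1077.6 = 1102.5 MPa
τ_max = K·τ₀ = 1.1111 × 1102.5 = 1225 MPa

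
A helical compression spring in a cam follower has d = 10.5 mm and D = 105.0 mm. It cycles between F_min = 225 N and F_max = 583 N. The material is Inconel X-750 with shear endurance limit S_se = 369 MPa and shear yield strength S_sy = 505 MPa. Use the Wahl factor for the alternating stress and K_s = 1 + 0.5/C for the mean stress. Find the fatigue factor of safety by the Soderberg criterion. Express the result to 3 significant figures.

3.10

C = D/d = 105.0/10.5 = 10.0000; K_W = (4C−1)/(4C−4)+0.615/C = 1.1448; K_s = 1+0.5/C = 1.0500
F_a = (F_max−F_min)/2 = 179 N; F_m = (F_max+F_min)/2 = 404 N
τ_a = K_W·8F_aD/(πd³) = 1.1448 × 41.344 = 47.332 MPa
τ_m = K_s·8F_mD/(πd³) = 1.0500 × 93.313 = 97.979 MPa
Soderberg: 1/n_f = τ_a/S_se + τ_m/S_sy = 47.332/369 + 97.979/505 = 0.12827 + 0.19402 = 0.32229
n_f = 1/0.32229 = 3.103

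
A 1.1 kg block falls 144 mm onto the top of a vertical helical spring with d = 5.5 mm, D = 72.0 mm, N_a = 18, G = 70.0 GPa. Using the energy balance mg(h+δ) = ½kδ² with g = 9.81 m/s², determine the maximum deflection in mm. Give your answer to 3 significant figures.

60.9 mm

k = Gd⁴/(8D³N_a) = (70.0×10³)(5.5⁴)/(8·72.0³·18) = 1.1918 N/mm
W = mg = 1.1 × 9.81 = 10.791 N
½kδ² − Wδ − Wh = 0 → δ = (W + √(W² + 2kWh))/k
δ = (10.791 + √(116.45 + 3703.76))/1.1918 = (10.791 + 61.808)/1.1918 = 60.917 mm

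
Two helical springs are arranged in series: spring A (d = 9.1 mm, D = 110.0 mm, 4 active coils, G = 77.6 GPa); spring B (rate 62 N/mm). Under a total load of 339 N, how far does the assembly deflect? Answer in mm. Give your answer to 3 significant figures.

k_A = Gd⁴/(8D³N_a) = (77.6×10³)(9.1⁴)/(8·110.0³·4) = 12.494 N/mm
Series: 1/k_eq = 1/12.494 + 1/62 = 0.096168; k_eq = 10.398 N/mm
δ = F/k_eq = 339/10.398 = 32.601 mm

32.6 mm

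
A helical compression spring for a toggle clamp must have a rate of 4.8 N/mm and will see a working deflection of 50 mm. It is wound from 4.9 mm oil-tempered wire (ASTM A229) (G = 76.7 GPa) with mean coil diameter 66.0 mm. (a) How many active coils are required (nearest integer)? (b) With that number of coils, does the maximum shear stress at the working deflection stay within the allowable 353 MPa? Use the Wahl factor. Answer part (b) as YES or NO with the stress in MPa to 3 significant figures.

(a) 4 coils; (b) NO, τ_max = 380 MPa

N_a = Gd⁴/(8D³k) = (76.7×10³)(4.9⁴)/(8·66.0³·4.8) = 4.005 → N_a = 4
Actual rate k = Gd⁴/(8D³·4) = 4.8062 N/mm
Working load F = kδ = 4.8062·50 = 240.31 N
C = 66.0/4.9 = 13.4694; K_W = (4C−1)/(4C−4)+0.615/C = 1.1058
τ_max = K_W·8FD/(πd³) = 1.1058·343.29 = 379.61 MPa
τ_max > 353 MPa → exceeds allowable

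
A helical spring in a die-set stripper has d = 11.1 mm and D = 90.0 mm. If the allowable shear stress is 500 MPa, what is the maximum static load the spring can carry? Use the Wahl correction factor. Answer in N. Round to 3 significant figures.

2530 N

C = D/d = 90.0/11.1 = 8.1081
K_W = (4C−1)/(4C−4) + 0.615/C = 31.432/28.432 + 0.0758 = 1.1814
τ_max = K·8FD/(πd³) → F_max = τ_allow·πd³/(8DK)
F_max = 500·π·11.1³/(8·90.0·1.1814) = 2.1483e+06/850.58 = 2525.6 N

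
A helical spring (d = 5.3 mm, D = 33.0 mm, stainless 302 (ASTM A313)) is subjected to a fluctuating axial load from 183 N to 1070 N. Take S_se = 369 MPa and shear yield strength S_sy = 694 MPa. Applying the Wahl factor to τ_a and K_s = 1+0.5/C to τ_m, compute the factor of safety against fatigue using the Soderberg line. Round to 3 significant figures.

C = D/d = 33.0/5.3 = 6.2264; K_W = (4C−1)/(4C−4)+0.615/C = 1.2423; K_s = 1+0.5/C = 1.0803
F_a = (F_max−F_min)/2 = 443.5 N; F_m = (F_max+F_min)/2 = 626.5 N
τ_a = K_W·8F_aD/(πd³) = 1.2423 × 250.33 = 310.98 MPa
τ_m = K_s·8F_mD/(πd³) = 1.0803 × 353.63 = 382.03 MPa
Soderberg: 1/n_f = τ_a/S_se + τ_m/S_sy = 310.98/369 + 382.03/694 = 0.84277 + 0.55047 = 1.3932
n_f = 1/1.3932 = 0.7177

0.718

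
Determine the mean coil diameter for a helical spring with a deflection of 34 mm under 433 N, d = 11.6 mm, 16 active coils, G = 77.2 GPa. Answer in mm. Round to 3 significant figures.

Required rate k = F/δ = 433/34 = 12.735 N/mm
D = (Gd⁴/(8N_a·k))^(1/3) = (77.2×10³·11.6⁴/(8·16·12.735))^(1/3)
  = (857492)^(1/3) = 95.0043 mm

95.0 mm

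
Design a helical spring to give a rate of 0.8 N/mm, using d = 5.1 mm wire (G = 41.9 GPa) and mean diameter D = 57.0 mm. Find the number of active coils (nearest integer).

24

N_a = Gd⁴/(8D³k) = (41.9×10³ × 5.1⁴)/(8 × 57.0³ × 0.8)
    = 2.83462e+07 / 1.18524e+06 = 23.92 → 24 coils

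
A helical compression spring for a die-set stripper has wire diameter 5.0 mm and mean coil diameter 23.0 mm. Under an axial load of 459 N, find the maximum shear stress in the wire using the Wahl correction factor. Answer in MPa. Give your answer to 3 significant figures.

289 MPa

Spring index C = D/d = 23.0/5.0 = 4.6000
K_W = (4C−1)/(4C−4) + 0.615/C = 17.400/14.400 + 0.1337 = 1.3420
τ₀ = 8FD/(πd³) = 8·459·23.0/(π·5.0³) = 84456/392.7 = 215.07 MPa
τ_max = K·τ₀ = 1.3420 × 215.07 = 288.62 MPa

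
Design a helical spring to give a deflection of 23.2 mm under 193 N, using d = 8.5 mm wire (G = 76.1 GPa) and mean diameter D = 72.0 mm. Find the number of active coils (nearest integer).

Required rate k = F/δ = 193/23.2 = 8.319 N/mm
N_a = Gd⁴/(8D³k) = (76.1×10³ × 8.5⁴)/(8 × 72.0³ × 8.319)
    = 3.97247e+08 / 2.48403e+07 = 15.99 → 16 coils

16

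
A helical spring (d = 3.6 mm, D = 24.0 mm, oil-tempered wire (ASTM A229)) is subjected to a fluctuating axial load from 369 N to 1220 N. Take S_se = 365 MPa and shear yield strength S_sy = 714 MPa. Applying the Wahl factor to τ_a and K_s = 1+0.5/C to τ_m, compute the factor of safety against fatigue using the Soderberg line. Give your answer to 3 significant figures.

C = D/d = 24.0/3.6 = 6.6667; K_W = (4C−1)/(4C−4)+0.615/C = 1.2246; K_s = 1+0.5/C = 1.0750
F_a = (F_max−F_min)/2 = 425.5 N; F_m = (F_max+F_min)/2 = 794.5 N
τ_a = K_W·8F_aD/(πd³) = 1.2246 × 557.37 = 682.56 MPa
τ_m = K_s·8F_mD/(πd³) = 1.0750 × 1040.7 = 1118.8 MPa
Soderberg: 1/n_f = τ_a/S_se + τ_m/S_sy = 682.56/365 + 1118.8/714 = 1.87002 + 1.56692 = 3.4369
n_f = 1/3.4369 = 0.291

0.291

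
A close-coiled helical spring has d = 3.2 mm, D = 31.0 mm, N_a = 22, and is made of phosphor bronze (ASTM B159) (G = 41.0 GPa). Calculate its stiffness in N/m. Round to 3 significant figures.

820 N/m

k = Gd⁴/(8D³N_a) = (41.0×10³ × 3.2⁴) / (8 × 31.0³ × 22)
  = 4.29916e+06 / 5.24322e+06 = 0.81995 N/mm = 819.95 N/m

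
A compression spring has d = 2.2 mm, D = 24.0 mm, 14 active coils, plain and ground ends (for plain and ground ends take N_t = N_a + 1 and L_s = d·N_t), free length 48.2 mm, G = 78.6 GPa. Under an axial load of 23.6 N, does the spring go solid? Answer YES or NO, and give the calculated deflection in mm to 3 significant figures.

k = Gd⁴/(8D³N_a) = (78.6×10³)(2.2⁴)/(8·24.0³·14) = 1.1892 N/mm
N_t = 15; L_s = 2.2·15 = 33 mm; δ_solid = L₀ − L_s = 48.2 − 33 = 15.2 mm
δ = F/k = 23.6/1.1892 = 19.845 mm
δ ≥ δ_solid → spring goes solid

YES, δ = 19.8 mm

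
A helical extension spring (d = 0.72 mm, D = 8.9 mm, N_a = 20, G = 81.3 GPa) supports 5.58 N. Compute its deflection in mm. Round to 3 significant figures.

k = Gd⁴/(8D³N_a) = (81.3×10³)(0.72⁴)/(8·8.9³·20) = 0.1937 N/mm
δ = F/k = 5.58 / 0.1937 = 28.807 mm

28.8 mm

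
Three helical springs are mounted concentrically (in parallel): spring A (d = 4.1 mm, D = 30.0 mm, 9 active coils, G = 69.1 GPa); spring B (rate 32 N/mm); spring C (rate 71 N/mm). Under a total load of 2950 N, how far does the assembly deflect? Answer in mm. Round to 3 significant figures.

26.1 mm

k_A = Gd⁴/(8D³N_a) = (69.1×10³)(4.1⁴)/(8·30.0³·9) = 10.044 N/mm
Parallel: k_eq = 10.044 + 32 + 71 = 113.04 N/mm
δ = F/k_eq = 2950/113.04 = 26.096 mm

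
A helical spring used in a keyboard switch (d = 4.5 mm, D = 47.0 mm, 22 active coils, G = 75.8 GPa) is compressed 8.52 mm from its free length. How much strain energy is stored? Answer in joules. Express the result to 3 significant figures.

0.0617 J

k = Gd⁴/(8D³N_a) = (75.8×10³)(4.5⁴)/(8·47.0³·22) = 1.701 N/mm
U = ½kδ² = 0.5 × 1.701 × 8.52² = 61.739 N·mm = 0.061739 J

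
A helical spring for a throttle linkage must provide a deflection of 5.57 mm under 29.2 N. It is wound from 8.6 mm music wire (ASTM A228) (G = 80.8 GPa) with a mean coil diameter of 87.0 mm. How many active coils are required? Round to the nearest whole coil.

Required rate k = F/δ = 29.2/5.57 = 5.2424 N/mm
N_a = Gd⁴/(8D³k) = (80.8×10³ × 8.6⁴)/(8 × 87.0³ × 5.2424)
    = 4.41983e+08 / 2.76169e+07 = 16 → 16 coils

16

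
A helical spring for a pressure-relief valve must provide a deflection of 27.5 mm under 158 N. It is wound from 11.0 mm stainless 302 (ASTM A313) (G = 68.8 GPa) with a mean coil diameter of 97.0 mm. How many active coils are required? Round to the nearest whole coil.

Required rate k = F/δ = 158/27.5 = 5.7455 N/mm
N_a = Gd⁴/(8D³k) = (68.8×10³ × 11.0⁴)/(8 × 97.0³ × 5.7455)
    = 1.0073e+09 / 4.19498e+07 = 24.01 → 24 coils

24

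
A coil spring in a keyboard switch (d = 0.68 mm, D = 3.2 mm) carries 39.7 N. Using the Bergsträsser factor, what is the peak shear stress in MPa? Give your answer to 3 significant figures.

Spring index C = D/d = 3.2/0.68 = 4.7059
K_B = (4C+2)/(4C−3) = 20.824/15.824 = 1.3160
τ₀ = 8FD/(πd³) = 8·39.7·3.2/(π·0.68³) = 1016.32/0.98782 = 1028.9 MPa
τ_max = K·τ₀ = 1.3160 × 1028.9 = 1354 MPa

1350 MPa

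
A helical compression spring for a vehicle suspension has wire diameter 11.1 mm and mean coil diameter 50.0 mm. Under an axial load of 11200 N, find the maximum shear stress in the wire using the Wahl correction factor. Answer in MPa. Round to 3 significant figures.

Spring index C = D/d = 50.0/11.1 = 4.5045
K_W = (4C−1)/(4C−4) + 0.615/C = 17.018/14.018 + 0.1365 = 1.3505
τ₀ = 8FD/(πd³) = 8·11200·50.0/(π·11.1³) = 4.48e+06/4296.5 = 1042.7 MPa
τ_max = K·τ₀ = 1.3505 × 1042.7 = 1408.2 MPa

1410 MPa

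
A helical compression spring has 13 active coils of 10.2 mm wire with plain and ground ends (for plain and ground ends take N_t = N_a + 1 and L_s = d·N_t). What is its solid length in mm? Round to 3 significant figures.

plain and ground ends: N_t = N_a + 1 = 13 + 1 = 14
L_s = d·N_t = 10.2 × 14 = 142.8 mm

143 mm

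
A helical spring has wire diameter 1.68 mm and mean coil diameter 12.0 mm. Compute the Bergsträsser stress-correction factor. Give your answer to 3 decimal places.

C = D/d = 12.0/1.68 = 7.1429
K_B = (4C+2)/(4C−3) = 30.571/25.571 = 1.1955

1.196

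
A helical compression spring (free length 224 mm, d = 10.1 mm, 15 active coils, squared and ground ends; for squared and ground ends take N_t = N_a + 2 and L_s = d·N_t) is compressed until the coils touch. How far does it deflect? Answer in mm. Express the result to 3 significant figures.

N_t = 17; L_s = 10.1·17 = 171.7 mm
δ_solid = L₀ − L_s = 224 − 171.7 = 52.3 mm

52.3 mm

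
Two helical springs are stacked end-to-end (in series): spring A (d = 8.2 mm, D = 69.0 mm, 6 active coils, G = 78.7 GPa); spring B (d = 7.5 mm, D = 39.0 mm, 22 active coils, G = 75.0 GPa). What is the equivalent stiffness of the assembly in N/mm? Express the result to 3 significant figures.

11.3 N/mm

k_A = Gd⁴/(8D³N_a) = (78.7×10³)(8.2⁴)/(8·69.0³·6) = 22.565 N/mm
k_B = Gd⁴/(8D³N_a) = (75.0×10³)(7.5⁴)/(8·39.0³·22) = 22.73 N/mm
Series: 1/k_eq = 1/22.565 + 1/22.73 = 0.08831; k_eq = 11.324 N/mm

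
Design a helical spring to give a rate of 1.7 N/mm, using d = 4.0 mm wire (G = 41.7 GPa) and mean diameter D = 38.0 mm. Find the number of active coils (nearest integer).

N_a = Gd⁴/(8D³k) = (41.7×10³ × 4.0⁴)/(8 × 38.0³ × 1.7)
    = 1.06752e+07 / 746259 = 14.3 → 14 coils

14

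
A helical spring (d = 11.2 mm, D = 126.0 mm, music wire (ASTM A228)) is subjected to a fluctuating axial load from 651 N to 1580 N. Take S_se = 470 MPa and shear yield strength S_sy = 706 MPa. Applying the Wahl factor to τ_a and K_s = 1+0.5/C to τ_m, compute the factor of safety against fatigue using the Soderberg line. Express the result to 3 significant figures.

1.58

C = D/d = 126.0/11.2 = 11.2500; K_W = (4C−1)/(4C−4)+0.615/C = 1.1278; K_s = 1+0.5/C = 1.0444
F_a = (F_max−F_min)/2 = 464.5 N; F_m = (F_max+F_min)/2 = 1115.5 N
τ_a = K_W·8F_aD/(πd³) = 1.1278 × 106.08 = 119.64 MPa
τ_m = K_s·8F_mD/(πd³) = 1.0444 × 254.76 = 266.08 MPa
Soderberg: 1/n_f = τ_a/S_se + τ_m/S_sy = 119.64/470 + 266.08/706 = 0.25456 + 0.37688 = 0.63144
n_f = 1/0.63144 = 1.584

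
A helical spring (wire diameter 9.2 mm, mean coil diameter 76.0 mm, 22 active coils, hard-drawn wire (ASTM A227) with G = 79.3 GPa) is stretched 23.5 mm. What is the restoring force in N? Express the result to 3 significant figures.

k = Gd⁴/(8D³N_a) = (79.3×10³)(9.2⁴)/(8·76.0³·22) = 7.3531 N/mm
F = k·δ = 7.3531 × 23.5 = 172.8 N

173 N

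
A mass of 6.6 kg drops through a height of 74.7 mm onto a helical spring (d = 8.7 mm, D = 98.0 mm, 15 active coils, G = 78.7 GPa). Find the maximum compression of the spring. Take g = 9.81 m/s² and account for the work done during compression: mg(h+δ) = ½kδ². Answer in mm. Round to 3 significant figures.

k = Gd⁴/(8D³N_a) = (78.7×10³)(8.7⁴)/(8·98.0³·15) = 3.992 N/mm
W = mg = 6.6 × 9.81 = 64.746 N
½kδ² − Wδ − Wh = 0 → δ = (W + √(W² + 2kWh))/k
δ = (64.746 + √(4192 + 38615))/3.992 = (64.746 + 206.9)/3.992 = 68.047 mm

68.0 mm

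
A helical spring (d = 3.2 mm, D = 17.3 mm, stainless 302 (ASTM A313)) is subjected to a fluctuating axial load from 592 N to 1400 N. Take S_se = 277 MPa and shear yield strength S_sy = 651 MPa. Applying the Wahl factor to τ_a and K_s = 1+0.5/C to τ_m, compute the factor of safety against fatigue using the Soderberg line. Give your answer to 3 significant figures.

0.210

C = D/d = 17.3/3.2 = 5.4062; K_W = (4C−1)/(4C−4)+0.615/C = 1.2840; K_s = 1+0.5/C = 1.0925
F_a = (F_max−F_min)/2 = 404 N; F_m = (F_max+F_min)/2 = 996 N
τ_a = K_W·8F_aD/(πd³) = 1.2840 × 543.15 = 697.38 MPa
τ_m = K_s·8F_mD/(πd³) = 1.0925 × 1339 = 1462.9 MPa
Soderberg: 1/n_f = τ_a/S_se + τ_m/S_sy = 697.38/277 + 1462.9/651 = 2.51763 + 2.24714 = 4.7648
n_f = 1/4.7648 = 0.2099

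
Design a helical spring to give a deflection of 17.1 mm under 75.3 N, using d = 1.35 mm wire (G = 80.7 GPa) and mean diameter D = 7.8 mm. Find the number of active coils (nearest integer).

16

Required rate k = F/δ = 75.3/17.1 = 4.4035 N/mm
N_a = Gd⁴/(8D³k) = (80.7×10³ × 1.35⁴)/(8 × 7.8³ × 4.4035)
    = 268046 / 16717.6 = 16.03 → 16 coils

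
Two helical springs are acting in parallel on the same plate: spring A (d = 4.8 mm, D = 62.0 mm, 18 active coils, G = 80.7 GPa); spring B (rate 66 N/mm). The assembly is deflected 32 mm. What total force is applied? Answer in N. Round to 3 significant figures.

k_A = Gd⁴/(8D³N_a) = (80.7×10³)(4.8⁴)/(8·62.0³·18) = 1.2482 N/mm
Parallel: k_eq = 1.2482 + 66 = 67.248 N/mm
F = k_eq·δ = 67.248·32 = 2151.9 N

2150 N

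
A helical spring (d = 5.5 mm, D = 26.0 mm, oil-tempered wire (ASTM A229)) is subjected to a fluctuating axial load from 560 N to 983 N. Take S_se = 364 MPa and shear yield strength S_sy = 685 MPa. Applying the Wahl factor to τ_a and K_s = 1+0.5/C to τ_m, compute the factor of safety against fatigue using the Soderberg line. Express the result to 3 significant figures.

C = D/d = 26.0/5.5 = 4.7273; K_W = (4C−1)/(4C−4)+0.615/C = 1.3313; K_s = 1+0.5/C = 1.1058
F_a = (F_max−F_min)/2 = 211.5 N; F_m = (F_max+F_min)/2 = 771.5 N
τ_a = K_W·8F_aD/(πd³) = 1.3313 × 84.166 = 112.05 MPa
τ_m = K_s·8F_mD/(πd³) = 1.1058 × 307.02 = 339.49 MPa
Soderberg: 1/n_f = τ_a/S_se + τ_m/S_sy = 112.05/364 + 339.49/685 = 0.30783 + 0.49560 = 0.80344
n_f = 1/0.80344 = 1.245

1.24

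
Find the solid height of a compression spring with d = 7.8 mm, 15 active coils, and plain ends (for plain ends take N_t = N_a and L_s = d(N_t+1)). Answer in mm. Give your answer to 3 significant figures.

plain ends: N_t = N_a = 15
L_s = d·(N_t+1) = 7.8 × 16 = 124.8 mm

125 mm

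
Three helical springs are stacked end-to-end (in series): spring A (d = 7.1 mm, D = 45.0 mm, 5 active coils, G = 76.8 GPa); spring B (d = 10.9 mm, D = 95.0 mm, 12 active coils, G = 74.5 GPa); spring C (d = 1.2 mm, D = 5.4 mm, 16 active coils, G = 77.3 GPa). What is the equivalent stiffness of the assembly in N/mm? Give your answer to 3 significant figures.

4.49 N/mm

k_A = Gd⁴/(8D³N_a) = (76.8×10³)(7.1⁴)/(8·45.0³·5) = 53.542 N/mm
k_B = Gd⁴/(8D³N_a) = (74.5×10³)(10.9⁴)/(8·95.0³·12) = 12.777 N/mm
k_C = Gd⁴/(8D³N_a) = (77.3×10³)(1.2⁴)/(8·5.4³·16) = 7.9527 N/mm
Series: 1/k_eq = 1/53.542 + 1/12.777 + 1/7.9527 = 0.22269; k_eq = 4.4906 N/mm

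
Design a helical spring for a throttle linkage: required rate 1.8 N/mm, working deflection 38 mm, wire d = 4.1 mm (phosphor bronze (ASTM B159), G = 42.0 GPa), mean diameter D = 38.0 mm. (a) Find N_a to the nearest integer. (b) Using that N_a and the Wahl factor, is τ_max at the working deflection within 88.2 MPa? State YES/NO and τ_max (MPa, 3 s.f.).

(a) 15 coils; (b) NO, τ_max = 111 MPa

N_a = Gd⁴/(8D³k) = (42.0×10³)(4.1⁴)/(8·38.0³·1.8) = 15.02 → N_a = 15
Actual rate k = Gd⁴/(8D³·15) = 1.8024 N/mm
Working load F = kδ = 1.8024·38 = 68.491 N
C = 38.0/4.1 = 9.2683; K_W = (4C−1)/(4C−4)+0.615/C = 1.1571
τ_max = K_W·8FD/(πd³) = 1.1571·96.163 = 111.27 MPa
τ_max > 88.2 MPa → exceeds allowable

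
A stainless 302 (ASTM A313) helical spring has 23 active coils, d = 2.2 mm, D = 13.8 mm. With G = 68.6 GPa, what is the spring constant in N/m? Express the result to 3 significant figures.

k = Gd⁴/(8D³N_a) = (68.6×10³ × 2.2⁴) / (8 × 13.8³ × 23)
  = 1.607e+06 / 483565 = 3.3232 N/mm = 3323.2 N/m

3320 N/m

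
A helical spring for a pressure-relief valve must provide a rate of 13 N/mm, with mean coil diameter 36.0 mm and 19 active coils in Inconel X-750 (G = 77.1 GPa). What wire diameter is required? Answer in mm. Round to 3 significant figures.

5.88 mm

d = (8D³N_a·k / G)^(1/4) = (8·36.0³·19·13 / (77.1×10³))^0.25
  = (1195.7)^0.25 = 5.8804 mm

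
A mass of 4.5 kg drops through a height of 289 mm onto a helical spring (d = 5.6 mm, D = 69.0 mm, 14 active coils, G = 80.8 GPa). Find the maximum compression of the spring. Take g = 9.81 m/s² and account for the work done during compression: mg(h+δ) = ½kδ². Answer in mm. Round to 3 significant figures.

131 mm

k = Gd⁴/(8D³N_a) = (80.8×10³)(5.6⁴)/(8·69.0³·14) = 2.1597 N/mm
W = mg = 4.5 × 9.81 = 44.145 N
½kδ² − Wδ − Wh = 0 → δ = (W + √(W² + 2kWh))/k
δ = (44.145 + √(1948.8 + 55107.1))/2.1597 = (44.145 + 238.86)/2.1597 = 131.04 mm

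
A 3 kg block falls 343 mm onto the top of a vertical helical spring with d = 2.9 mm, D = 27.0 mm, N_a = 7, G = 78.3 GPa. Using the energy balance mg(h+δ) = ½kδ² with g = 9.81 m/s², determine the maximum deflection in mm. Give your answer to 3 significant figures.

69.5 mm

k = Gd⁴/(8D³N_a) = (78.3×10³)(2.9⁴)/(8·27.0³·7) = 5.0243 N/mm
W = mg = 3 × 9.81 = 29.43 N
½kδ² − Wδ − Wh = 0 → δ = (W + √(W² + 2kWh))/k
δ = (29.43 + √(866.12 + 101435))/5.0243 = (29.43 + 319.85)/5.0243 = 69.517 mm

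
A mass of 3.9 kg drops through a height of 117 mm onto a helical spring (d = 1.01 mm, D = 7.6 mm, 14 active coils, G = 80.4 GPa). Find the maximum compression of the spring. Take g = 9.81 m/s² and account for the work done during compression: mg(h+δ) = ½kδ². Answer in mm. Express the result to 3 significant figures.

98.4 mm

k = Gd⁴/(8D³N_a) = (80.4×10³)(1.01⁴)/(8·7.6³·14) = 1.7017 N/mm
W = mg = 3.9 × 9.81 = 38.259 N
½kδ² − Wδ − Wh = 0 → δ = (W + √(W² + 2kWh))/k
δ = (38.259 + √(1463.8 + 15234.6))/1.7017 = (38.259 + 129.22)/1.7017 = 98.42 mm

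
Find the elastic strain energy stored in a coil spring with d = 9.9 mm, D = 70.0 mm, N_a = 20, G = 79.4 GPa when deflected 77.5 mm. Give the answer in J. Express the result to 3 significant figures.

41.7 J

k = Gd⁴/(8D³N_a) = (79.4×10³)(9.9⁴)/(8·70.0³·20) = 13.898 N/mm
U = ½kδ² = 0.5 × 13.898 × 77.5² = 41737 N·mm = 41.737 J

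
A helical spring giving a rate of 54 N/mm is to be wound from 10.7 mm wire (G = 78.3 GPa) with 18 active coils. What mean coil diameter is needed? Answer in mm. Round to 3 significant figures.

50.9 mm

D = (Gd⁴/(8N_a·k))^(1/3) = (78.3×10³·10.7⁴/(8·18·54))^(1/3)
  = (131990)^(1/3) = 50.9151 mm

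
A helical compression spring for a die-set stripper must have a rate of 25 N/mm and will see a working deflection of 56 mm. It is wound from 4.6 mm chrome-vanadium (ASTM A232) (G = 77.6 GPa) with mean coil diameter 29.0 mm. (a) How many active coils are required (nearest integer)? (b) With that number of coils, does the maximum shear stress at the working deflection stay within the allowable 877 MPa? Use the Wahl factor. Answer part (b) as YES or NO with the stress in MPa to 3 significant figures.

(a) 7 coils; (b) NO, τ_max = 1340 MPa

N_a = Gd⁴/(8D³k) = (77.6×10³)(4.6⁴)/(8·29.0³·25) = 7.123 → N_a = 7
Actual rate k = Gd⁴/(8D³·7) = 25.44 N/mm
Working load F = kδ = 25.44·56 = 1424.6 N
C = 29.0/4.6 = 6.3043; K_W = (4C−1)/(4C−4)+0.615/C = 1.2389
τ_max = K_W·8FD/(πd³) = 1.2389·1080.8 = 1339.1 MPa
τ_max > 877 MPa → exceeds allowable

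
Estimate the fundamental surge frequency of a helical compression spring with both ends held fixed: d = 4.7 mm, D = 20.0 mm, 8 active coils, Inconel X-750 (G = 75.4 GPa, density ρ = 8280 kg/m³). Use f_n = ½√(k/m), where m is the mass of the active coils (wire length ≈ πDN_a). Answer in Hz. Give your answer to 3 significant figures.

k = Gd⁴/(8D³N_a) = (75.4×10³)(4.7⁴)/(8·20.0³·8) = 71.861 N/mm = 71861 N/m
Wire length L = πDN_a = π·20.0·8 = 502.65 mm
m = ρ·(πd²/4)·L = 8280 × 17.349×10⁻⁶ m² × 0.50265 m = 0.072208 kg
f_n = ½√(k/m) = 0.5·√(71861/0.072208) = 0.5·√(9.9519e+05) = 498.8 Hz

499 Hz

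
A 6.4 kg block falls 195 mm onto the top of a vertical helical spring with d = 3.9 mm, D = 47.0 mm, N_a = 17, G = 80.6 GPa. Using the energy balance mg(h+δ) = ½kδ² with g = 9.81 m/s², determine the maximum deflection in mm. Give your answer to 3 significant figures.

192 mm

k = Gd⁴/(8D³N_a) = (80.6×10³)(3.9⁴)/(8·47.0³·17) = 1.3206 N/mm
W = mg = 6.4 × 9.81 = 62.784 N
½kδ² − Wδ − Wh = 0 → δ = (W + √(W² + 2kWh))/k
δ = (62.784 + √(3941.8 + 32335.1))/1.3206 = (62.784 + 190.47)/1.3206 = 191.77 mm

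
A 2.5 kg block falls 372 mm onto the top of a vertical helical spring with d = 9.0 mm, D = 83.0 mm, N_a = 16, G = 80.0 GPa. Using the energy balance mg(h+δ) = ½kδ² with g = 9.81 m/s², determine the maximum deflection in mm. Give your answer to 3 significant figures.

k = Gd⁴/(8D³N_a) = (80.0×10³)(9.0⁴)/(8·83.0³·16) = 7.1716 N/mm
W = mg = 2.5 × 9.81 = 24.525 N
½kδ² − Wδ − Wh = 0 → δ = (W + √(W² + 2kWh))/k
δ = (24.525 + √(601.48 + 130857))/7.1716 = (24.525 + 362.57)/7.1716 = 53.976 mm

54.0 mm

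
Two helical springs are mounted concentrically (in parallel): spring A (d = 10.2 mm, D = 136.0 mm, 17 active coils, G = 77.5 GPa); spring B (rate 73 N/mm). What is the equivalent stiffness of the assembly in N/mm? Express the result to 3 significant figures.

75.5 N/mm

k_A = Gd⁴/(8D³N_a) = (77.5×10³)(10.2⁴)/(8·136.0³·17) = 2.4521 N/mm
Parallel: k_eq = 2.4521 + 73 = 75.452 N/mm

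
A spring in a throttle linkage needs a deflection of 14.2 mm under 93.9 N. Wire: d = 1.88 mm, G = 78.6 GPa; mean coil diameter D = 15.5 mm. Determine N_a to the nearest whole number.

5

Required rate k = F/δ = 93.9/14.2 = 6.6127 N/mm
N_a = Gd⁴/(8D³k) = (78.6×10³ × 1.88⁴)/(8 × 15.5³ × 6.6127)
    = 981870 / 196998 = 4.984 → 5 coils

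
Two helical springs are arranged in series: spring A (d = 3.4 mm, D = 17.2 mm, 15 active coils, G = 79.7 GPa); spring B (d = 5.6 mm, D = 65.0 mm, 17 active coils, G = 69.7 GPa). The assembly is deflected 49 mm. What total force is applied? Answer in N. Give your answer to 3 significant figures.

81.4 N

k_A = Gd⁴/(8D³N_a) = (79.7×10³)(3.4⁴)/(8·17.2³·15) = 17.442 N/mm
k_B = Gd⁴/(8D³N_a) = (69.7×10³)(5.6⁴)/(8·65.0³·17) = 1.8353 N/mm
Series: 1/k_eq = 1/17.442 + 1/1.8353 = 0.6022; k_eq = 1.6606 N/mm
F = k_eq·δ = 1.6606·49 = 81.368 N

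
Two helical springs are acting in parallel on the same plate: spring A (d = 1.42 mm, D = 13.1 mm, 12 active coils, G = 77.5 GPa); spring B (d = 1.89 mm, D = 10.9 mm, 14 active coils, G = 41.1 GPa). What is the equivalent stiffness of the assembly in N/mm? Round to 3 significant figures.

k_A = Gd⁴/(8D³N_a) = (77.5×10³)(1.42⁴)/(8·13.1³·12) = 1.4601 N/mm
k_B = Gd⁴/(8D³N_a) = (41.1×10³)(1.89⁴)/(8·10.9³·14) = 3.6157 N/mm
Parallel: k_eq = 1.4601 + 3.6157 = 5.0758 N/mm

5.08 N/mm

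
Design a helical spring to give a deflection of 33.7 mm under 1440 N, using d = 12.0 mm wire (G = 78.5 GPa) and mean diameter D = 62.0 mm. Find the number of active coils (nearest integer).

Required rate k = F/δ = 1440/33.7 = 42.73 N/mm
N_a = Gd⁴/(8D³k) = (78.5×10³ × 12.0⁴)/(8 × 62.0³ × 42.73)
    = 1.62778e+09 / 8.147e+07 = 19.98 → 20 coils

20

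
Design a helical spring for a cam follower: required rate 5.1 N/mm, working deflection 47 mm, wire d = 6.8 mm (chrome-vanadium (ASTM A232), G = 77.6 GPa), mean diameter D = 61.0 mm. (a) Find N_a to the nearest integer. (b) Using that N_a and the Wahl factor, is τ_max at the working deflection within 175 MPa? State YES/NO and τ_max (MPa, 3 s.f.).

(a) 18 coils; (b) YES, τ_max = 137 MPa

N_a = Gd⁴/(8D³k) = (77.6×10³)(6.8⁴)/(8·61.0³·5.1) = 17.92 → N_a = 18
Actual rate k = Gd⁴/(8D³·18) = 5.0763 N/mm
Working load F = kδ = 5.0763·47 = 238.59 N
C = 61.0/6.8 = 8.9706; K_W = (4C−1)/(4C−4)+0.615/C = 1.1627
τ_max = K_W·8FD/(πd³) = 1.1627·117.87 = 137.04 MPa
τ_max ≤ 175 MPa → acceptable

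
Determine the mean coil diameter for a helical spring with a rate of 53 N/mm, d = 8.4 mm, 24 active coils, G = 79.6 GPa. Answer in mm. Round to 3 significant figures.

D = (Gd⁴/(8N_a·k))^(1/3) = (79.6×10³·8.4⁴/(8·24·53))^(1/3)
  = (38945.1)^(1/3) = 33.8962 mm

33.9 mm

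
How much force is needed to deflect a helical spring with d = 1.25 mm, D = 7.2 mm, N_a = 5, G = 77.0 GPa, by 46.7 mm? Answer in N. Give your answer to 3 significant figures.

588 N

k = Gd⁴/(8D³N_a) = (77.0×10³)(1.25⁴)/(8·7.2³·5) = 12.591 N/mm
F = k·δ = 12.591 × 46.7 = 588.02 N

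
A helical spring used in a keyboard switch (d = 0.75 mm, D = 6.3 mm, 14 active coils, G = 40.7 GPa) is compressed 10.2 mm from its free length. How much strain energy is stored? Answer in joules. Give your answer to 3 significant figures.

k = Gd⁴/(8D³N_a) = (40.7×10³)(0.75⁴)/(8·6.3³·14) = 0.45983 N/mm
U = ½kδ² = 0.5 × 0.45983 × 10.2² = 23.92 N·mm = 0.02392 J

0.0239 J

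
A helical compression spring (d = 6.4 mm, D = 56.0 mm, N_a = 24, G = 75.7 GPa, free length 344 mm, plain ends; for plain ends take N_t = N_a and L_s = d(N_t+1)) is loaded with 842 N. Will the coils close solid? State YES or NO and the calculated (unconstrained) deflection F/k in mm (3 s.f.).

YES, δ = 224 mm

k = Gd⁴/(8D³N_a) = (75.7×10³)(6.4⁴)/(8·56.0³·24) = 3.7666 N/mm
N_t = 24; L_s = 6.4·25 = 160 mm; δ_solid = L₀ − L_s = 344 − 160 = 184 mm
δ = F/k = 842/3.7666 = 223.54 mm
δ ≥ δ_solid → spring goes solid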